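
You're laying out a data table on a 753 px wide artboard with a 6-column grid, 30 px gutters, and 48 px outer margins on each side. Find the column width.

84.5 px

Content width = 753 − 2·48 = 657 px.
6 columns + 5 gutters: 6c + 5·30 = 657.
6c = 657 − 150 = 507, so c = 84.5 px.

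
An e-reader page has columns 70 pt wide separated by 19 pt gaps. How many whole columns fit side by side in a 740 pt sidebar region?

k columns need k·70 + (k−1)·19 = k·89 − 19.
k·89 − 19 ≤ 740 → k ≤ 759 / 89 ≈ 8.53, so k = 8.

8 columns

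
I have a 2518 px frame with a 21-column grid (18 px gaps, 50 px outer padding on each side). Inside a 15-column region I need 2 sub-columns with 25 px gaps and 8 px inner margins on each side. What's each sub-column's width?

840.5 px

Inside the margins: 2518 − 100 = 2418 px.
21c + 20·18 = 2418 → 21c = 2058 → c = 98 px.
15 columns plus 14 gaps: 1470 + 252 = 1722 px.
Inner content = 1722 − 2·8 = 1706 px.
1706 − 1·25 = 1681; ÷2 gives d = 840.5 px.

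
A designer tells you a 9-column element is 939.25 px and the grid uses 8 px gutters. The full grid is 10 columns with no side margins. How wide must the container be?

1044.5 px

939.25 − 8·8 = 875.25; ÷9 gives c = 97.25 px.
Summing: 972.5 + 72 = 1044.5 px.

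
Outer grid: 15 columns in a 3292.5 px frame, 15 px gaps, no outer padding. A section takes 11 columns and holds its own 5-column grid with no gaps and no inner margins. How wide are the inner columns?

482.1 px

15 columns + 14 gaps: 15c + 14·15 = 3292.5.
15c = 3292.5 − 210 = 3082.5, so c = 205.5 px.
11-column span = 11·205.5 + 10·15 = 2410.5 px.
5d = 2410.5 → d = 482.1 px.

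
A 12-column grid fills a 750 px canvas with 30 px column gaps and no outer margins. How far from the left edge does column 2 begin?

65 px

750 − 11·30 = 420; ÷12 gives c = 35 px.
No margin, so column 2 starts at 1·(column + gutter) = 1·65 = 65 px.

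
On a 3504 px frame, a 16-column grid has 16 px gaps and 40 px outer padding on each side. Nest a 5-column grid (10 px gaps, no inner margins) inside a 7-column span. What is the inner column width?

289.8 px

Take off 80 px of margins, leaving 3424 px.
16c + 15·16 = 3424 → 16c = 3184 → c = 199 px.
7-column span = 7·199 + 6·16 = 1489 px.
5d + 4·10 = 1489 → 5d = 1449 → d = 289.8 px.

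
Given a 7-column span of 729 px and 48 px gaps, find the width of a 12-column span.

7c + 6·48 = 729 → 7c = 441 → c = 63 px.
Span of 12: 12·63 + 11·48 = 756 + 528 = 1284 px.

1284 px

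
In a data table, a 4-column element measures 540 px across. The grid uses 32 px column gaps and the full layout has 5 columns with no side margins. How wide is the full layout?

683 px

4 columns + 3 column gaps: 4c + 3·32 = 540.
4c = 540 − 96 = 444, so c = 111 px.
Summing: 555 + 128 = 683 px.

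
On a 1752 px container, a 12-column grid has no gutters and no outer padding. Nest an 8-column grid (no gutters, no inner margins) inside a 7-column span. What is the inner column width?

127.75 px

1752 / 12 = 146 px per column.
With no gutters, 7 columns span 7·146 = 1022 px.
With no gutters, each column is 1022/8 = 127.75 px.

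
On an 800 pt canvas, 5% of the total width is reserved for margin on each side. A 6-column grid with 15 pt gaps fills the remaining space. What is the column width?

107.5 pt

Margins: 5% × 800 = 40 pt each, so content = 800 − 80 = 720 pt.
720 − 5·15 = 645; ÷6 gives c = 107.5 pt.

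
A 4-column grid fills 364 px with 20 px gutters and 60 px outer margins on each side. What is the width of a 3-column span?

178 px

Subtract both margins: 364 − 2·60 = 244 px.
4c + 3·20 = 244 → 4c = 184 → c = 46 px.
3-column span = 3·46 + 2·20 = 178 px.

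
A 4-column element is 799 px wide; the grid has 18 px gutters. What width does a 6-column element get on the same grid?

799 − 3·18 = 745; ÷4 gives c = 186.25 px.
6-column span = 6·186.25 + 5·18 = 1207.5 px.

1207.5 px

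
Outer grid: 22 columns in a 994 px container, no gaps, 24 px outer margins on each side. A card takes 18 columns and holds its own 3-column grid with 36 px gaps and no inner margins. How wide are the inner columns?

Outer content = 994 − 2·24 = 946 px.
946 / 22 = 43 px per column.
18-column span = 18·43 = 774 px.
Subtracting 2 gaps of 36 leaves 702 for 3 columns, so d = 234 px.

234 px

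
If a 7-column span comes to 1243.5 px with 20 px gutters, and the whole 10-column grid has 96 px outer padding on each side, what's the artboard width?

1977 px

7c + 6·20 = 1243.5 → 7c = 1123.5 → c = 160.5 px.
Total width: 2·96 + 10·160.5 + 9·20 = 1977 px.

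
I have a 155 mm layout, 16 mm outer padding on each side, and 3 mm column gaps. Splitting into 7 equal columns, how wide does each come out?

15 mm

Take off 32 mm of margins, leaving 123 mm.
Subtracting 6 column gaps of 3 leaves 105 for 7 columns, so c = 15 mm.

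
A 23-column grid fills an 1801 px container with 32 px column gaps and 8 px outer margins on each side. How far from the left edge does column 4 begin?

Content = 1801 − 2·8 = 1785 px.
Subtracting 22 column gaps of 32 leaves 1081 for 23 columns, so c = 47 px.
Before column 4: the margin + 3 columns + 3 column gaps.
Offset = 8 + 3·(47 + 32) = 8 + 237 = 245 px.

245 px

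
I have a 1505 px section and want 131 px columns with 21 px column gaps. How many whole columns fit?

10 columns: 10·131 + 9·21 = 1499 px ≤ 1505.
11 columns: 1651 px > 1505. So 10.

10 columns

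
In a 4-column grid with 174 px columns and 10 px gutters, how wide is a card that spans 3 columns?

542 px

3 columns plus 2 gutters: 522 + 20 = 542 px.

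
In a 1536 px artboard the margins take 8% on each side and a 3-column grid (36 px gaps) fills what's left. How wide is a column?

406.08 px

Each margin = 8% of 1536 = 122.88 px; content = 1536 − 2·122.88 = 1290.24 px.
1290.24 − 2·36 = 1218.24; ÷3 gives c = 406.08 px.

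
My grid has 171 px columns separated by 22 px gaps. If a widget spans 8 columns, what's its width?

8-column span = 8·171 + 7·22 = 1522 px.

1522 px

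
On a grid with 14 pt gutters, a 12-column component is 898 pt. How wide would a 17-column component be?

12 columns + 11 gutters: 12c + 11·14 = 898.
12c = 898 − 154 = 744, so c = 62 pt.
17-column span = 17·62 + 16·14 = 1278 pt.

1278 pt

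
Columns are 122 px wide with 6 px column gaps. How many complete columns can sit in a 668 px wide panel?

Each extra column adds 122 + 6 = 128 px.
(668 + 6) / 128 = 5.27, so 5 columns fit.

5 columns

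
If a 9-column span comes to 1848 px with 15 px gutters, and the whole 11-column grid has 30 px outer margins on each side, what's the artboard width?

1848 − 8·15 = 1728; ÷9 gives c = 192 px.
Artboard = 2·30 + 11·192 + 10·15 = 60 + 2112 + 150 = 2322 px.

2322 px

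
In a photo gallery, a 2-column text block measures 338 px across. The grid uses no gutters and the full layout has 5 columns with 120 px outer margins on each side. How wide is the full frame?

1085 px

With no gutters, each column is 338/2 = 169 px.
Summing: 240 + 845 = 1085 px.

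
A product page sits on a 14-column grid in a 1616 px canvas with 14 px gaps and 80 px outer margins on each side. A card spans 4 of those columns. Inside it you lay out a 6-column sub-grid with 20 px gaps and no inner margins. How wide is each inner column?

Take off 160 px of margins, leaving 1456 px.
14 columns + 13 gaps: 14c + 13·14 = 1456.
14c = 1456 − 182 = 1274, so c = 91 px.
4 columns plus 3 gaps: 364 + 42 = 406 px.
6d + 5·20 = 406 → 6d = 306 → d = 51 px.

51 px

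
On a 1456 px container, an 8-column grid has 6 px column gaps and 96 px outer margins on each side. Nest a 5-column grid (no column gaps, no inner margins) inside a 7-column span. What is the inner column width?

221.05 px

Subtract both margins: 1456 − 2·96 = 1264 px.
1264 − 7·6 = 1222; ÷8 gives c = 152.75 px.
7 columns plus 6 column gaps: 1069.25 + 36 = 1105.25 px.
1105.25 / 5 = 221.05 px per column.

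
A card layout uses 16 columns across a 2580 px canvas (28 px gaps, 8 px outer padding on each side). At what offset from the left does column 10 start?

Inside the margins: 2580 − 16 = 2564 px.
16 columns + 15 gaps: 16c + 15·28 = 2564.
16c = 2564 − 420 = 2144, so c = 134 px.
Before column 10: the margin + 9 columns + 9 gaps.
Offset = 8 + 9·(134 + 28) = 8 + 1458 = 1466 px.

1466 px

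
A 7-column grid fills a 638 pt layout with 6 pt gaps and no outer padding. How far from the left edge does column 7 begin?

7 columns + 6 gaps: 7c + 6·6 = 638.
7c = 638 − 36 = 602, so c = 86 pt.
No margin, so column 7 starts at 6·(column + gutter) = 6·92 = 552 pt.

552 pt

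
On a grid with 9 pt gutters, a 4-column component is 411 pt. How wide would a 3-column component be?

Subtracting 3 gutters of 9 leaves 384 for 4 columns, so c = 96 pt.
3 columns plus 2 gutters: 288 + 18 = 306 pt.

306 pt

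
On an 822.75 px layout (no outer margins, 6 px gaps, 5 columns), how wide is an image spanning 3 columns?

491.25 px

5c + 4·6 = 822.75 → 5c = 798.75 → c = 159.75 px.
3-column span = 3·159.75 + 2·6 = 491.25 px.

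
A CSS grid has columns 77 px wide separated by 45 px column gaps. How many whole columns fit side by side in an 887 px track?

7 columns

7 columns: 7·77 + 6·45 = 809 px ≤ 887.
8 columns: 931 px > 887. So 7.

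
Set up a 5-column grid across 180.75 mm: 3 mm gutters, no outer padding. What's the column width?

33.75 mm

180.75 − 4·3 = 168.75; ÷5 gives c = 33.75 mm.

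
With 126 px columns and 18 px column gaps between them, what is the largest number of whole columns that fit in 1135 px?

k columns need k·126 + (k−1)·18 = k·144 − 18.
k·144 − 18 ≤ 1135 → k ≤ 1153 / 144 ≈ 8.01, so k = 8.

8 columns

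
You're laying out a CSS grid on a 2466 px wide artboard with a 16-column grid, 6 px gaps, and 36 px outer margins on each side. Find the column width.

144 px

Take off 72 px of margins, leaving 2394 px.
Subtracting 15 gaps of 6 leaves 2304 for 16 columns, so c = 144 px.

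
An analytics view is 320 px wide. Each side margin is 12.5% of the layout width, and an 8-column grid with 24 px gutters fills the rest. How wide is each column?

Each margin = 12.5% of 320 = 40 px; content = 320 − 2·40 = 240 px.
Subtracting 7 gutters of 24 leaves 72 for 8 columns, so c = 9 px.

9 px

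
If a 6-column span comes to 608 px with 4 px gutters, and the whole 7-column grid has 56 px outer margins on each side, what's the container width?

822 px

6c + 5·4 = 608 → 6c = 588 → c = 98 px.
Adding margins, columns and gutters: 112 + 686 + 24 = 822 px.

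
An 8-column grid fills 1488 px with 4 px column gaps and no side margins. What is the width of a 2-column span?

8 columns + 7 column gaps: 8c + 7·4 = 1488.
8c = 1488 − 28 = 1460, so c = 182.5 px.
2 columns plus 1 column gap: 365 + 4 = 369 px.

369 px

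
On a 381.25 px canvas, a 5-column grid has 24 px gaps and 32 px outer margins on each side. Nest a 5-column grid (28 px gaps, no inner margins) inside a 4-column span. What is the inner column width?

Take off 64 px of margins, leaving 317.25 px.
5 columns + 4 gaps: 5c + 4·24 = 317.25.
5c = 317.25 − 96 = 221.25, so c = 44.25 px.
Span of 4: 4·44.25 + 3·24 = 177 + 72 = 249 px.
Subtracting 4 gaps of 28 leaves 137 for 5 columns, so d = 27.4 px.

27.4 px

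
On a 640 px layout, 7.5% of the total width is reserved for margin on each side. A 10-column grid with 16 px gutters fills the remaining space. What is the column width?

40 px

640 × (1 − 2·7.5%) = 640 × 85% = 544 px for the columns.
544 − 9·16 = 400; ÷10 gives c = 40 px.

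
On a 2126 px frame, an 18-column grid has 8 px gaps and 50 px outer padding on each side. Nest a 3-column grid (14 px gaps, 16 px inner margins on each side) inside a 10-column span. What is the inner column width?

Subtract both margins: 2126 − 2·50 = 2026 px.
Subtracting 17 gaps of 8 leaves 1890 for 18 columns, so c = 105 px.
10-column span = 10·105 + 9·8 = 1122 px.
Inner content = 1122 − 2·16 = 1090 px.
3 columns + 2 gaps: 3d + 2·14 = 1090.
3d = 1090 − 28 = 1062, so d = 354 px.

354 px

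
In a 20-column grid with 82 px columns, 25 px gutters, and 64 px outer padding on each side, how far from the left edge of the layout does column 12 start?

Before column 12: the margin + 11 columns + 11 gutters.
Offset = 64 + 11·(82 + 25) = 64 + 1177 = 1241 px.

1241 px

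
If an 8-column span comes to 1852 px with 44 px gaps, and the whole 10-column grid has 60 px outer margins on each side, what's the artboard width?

2446 px

1852 − 7·44 = 1544; ÷8 gives c = 193 px.
Adding margins, columns and gutters: 120 + 1930 + 396 = 2446 px.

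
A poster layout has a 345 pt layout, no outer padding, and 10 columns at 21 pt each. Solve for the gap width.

15 pt

10·21 + 9g = 345 → 9g = 135 → g = 15 pt.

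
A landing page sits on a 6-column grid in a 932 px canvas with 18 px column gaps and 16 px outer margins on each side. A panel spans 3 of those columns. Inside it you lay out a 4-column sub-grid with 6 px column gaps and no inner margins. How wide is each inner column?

Take off 32 px of margins, leaving 900 px.
6c + 5·18 = 900 → 6c = 810 → c = 135 px.
Span of 3: 3·135 + 2·18 = 405 + 36 = 441 px.
4 columns + 3 column gaps: 4d + 3·6 = 441.
4d = 441 − 18 = 423, so d = 105.75 px.

105.75 px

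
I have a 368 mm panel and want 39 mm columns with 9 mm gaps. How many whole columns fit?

7 columns

Each extra column adds 39 + 9 = 48 mm.
(368 + 9) / 48 = 7.85, so 7 columns fit.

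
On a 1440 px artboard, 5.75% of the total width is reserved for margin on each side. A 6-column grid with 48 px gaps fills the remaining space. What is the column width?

172.4 px

1440 × (1 − 2·5.75%) = 1440 × 88.5% = 1274.4 px for the columns.
6 columns + 5 gaps: 6c + 5·48 = 1274.4.
6c = 1274.4 − 240 = 1034.4, so c = 172.4 px.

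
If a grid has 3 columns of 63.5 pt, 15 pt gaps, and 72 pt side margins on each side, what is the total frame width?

364.5 pt

Total width: 2·72 + 3·63.5 + 2·15 = 364.5 pt.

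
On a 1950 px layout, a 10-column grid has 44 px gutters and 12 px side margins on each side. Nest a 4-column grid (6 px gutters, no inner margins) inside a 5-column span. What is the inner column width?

230.75 px

Take off 24 px of margins, leaving 1926 px.
Subtracting 9 gutters of 44 leaves 1530 for 10 columns, so c = 153 px.
5-column span = 5·153 + 4·44 = 941 px.
4d + 3·6 = 941 → 4d = 923 → d = 230.75 px.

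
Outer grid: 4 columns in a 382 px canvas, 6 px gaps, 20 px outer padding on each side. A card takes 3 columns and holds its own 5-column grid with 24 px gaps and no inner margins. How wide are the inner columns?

31.8 px

Outer content = 382 − 2·20 = 342 px.
342 − 3·6 = 324; ÷4 gives c = 81 px.
3-column span = 3·81 + 2·6 = 255 px.
Subtracting 4 gaps of 24 leaves 159 for 5 columns, so d = 31.8 px.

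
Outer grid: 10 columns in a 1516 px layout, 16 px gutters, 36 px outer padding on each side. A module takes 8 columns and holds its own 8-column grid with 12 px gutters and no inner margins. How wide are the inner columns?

Subtract both margins: 1516 − 2·36 = 1444 px.
10c + 9·16 = 1444 → 10c = 1300 → c = 130 px.
Span of 8: 8·130 + 7·16 = 1040 + 112 = 1152 px.
Subtracting 7 gutters of 12 leaves 1068 for 8 columns, so d = 133.5 px.

133.5 px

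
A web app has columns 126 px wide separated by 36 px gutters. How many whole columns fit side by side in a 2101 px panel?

k columns need k·126 + (k−1)·36 = k·162 − 36.
k·162 − 36 ≤ 2101 → k ≤ 2137 / 162 ≈ 13.19, so k = 13.

13 columns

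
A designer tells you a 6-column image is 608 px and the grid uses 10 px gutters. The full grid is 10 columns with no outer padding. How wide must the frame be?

1020 px

6 columns + 5 gutters: 6c + 5·10 = 608.
6c = 608 − 50 = 558, so c = 93 px.
Summing: 930 + 90 = 1020 px.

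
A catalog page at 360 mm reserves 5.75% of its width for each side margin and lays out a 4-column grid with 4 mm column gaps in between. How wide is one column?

76.65 mm

360 × (1 − 2·5.75%) = 360 × 88.5% = 318.6 mm for the columns.
4c + 3·4 = 318.6 → 4c = 306.6 → c = 76.65 mm.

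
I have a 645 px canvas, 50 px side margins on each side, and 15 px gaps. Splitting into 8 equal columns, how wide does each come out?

Inside the margins: 645 − 100 = 545 px.
Subtracting 7 gaps of 15 leaves 440 for 8 columns, so c = 55 px.

55 px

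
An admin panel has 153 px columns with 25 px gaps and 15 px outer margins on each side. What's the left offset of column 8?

1261 px

Each column+gutter stride is 178 px; 7 of them past the 15 px margin is 15 + 1246 = 1261 px.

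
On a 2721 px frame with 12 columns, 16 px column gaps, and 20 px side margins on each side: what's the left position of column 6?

Inside the margins: 2721 − 40 = 2681 px.
Subtracting 11 column gaps of 16 leaves 2505 for 12 columns, so c = 208.75 px.
Column 6 starts at margin + 5·(column + gutter) = 20 + 5·224.75 = 1143.75 px.

1143.75 px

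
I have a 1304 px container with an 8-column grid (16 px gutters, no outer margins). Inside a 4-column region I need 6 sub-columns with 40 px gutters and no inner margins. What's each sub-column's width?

74 px

8c + 7·16 = 1304 → 8c = 1192 → c = 149 px.
4 columns plus 3 gutters: 596 + 48 = 644 px.
6d + 5·40 = 644 → 6d = 444 → d = 74 px.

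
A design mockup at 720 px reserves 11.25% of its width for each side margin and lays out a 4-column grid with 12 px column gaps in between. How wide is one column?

130.5 px

720 × (1 − 2·11.25%) = 720 × 77.5% = 558 px for the columns.
4 columns + 3 column gaps: 4c + 3·12 = 558.
4c = 558 − 36 = 522, so c = 130.5 px.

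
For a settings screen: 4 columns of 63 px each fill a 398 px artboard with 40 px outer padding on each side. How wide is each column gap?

22 px

Inside the margins: 398 − 80 = 318 px.
4 columns take 4·63 = 252 px; remaining 66 splits into 3 column gaps.
g = 66 / 3 = 22 px.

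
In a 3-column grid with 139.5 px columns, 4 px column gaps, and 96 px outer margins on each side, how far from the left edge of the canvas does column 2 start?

Before column 2: the margin + 1 column + 1 column gap.
Offset = 96 + 1·(139.5 + 4) = 96 + 143.5 = 239.5 px.

239.5 px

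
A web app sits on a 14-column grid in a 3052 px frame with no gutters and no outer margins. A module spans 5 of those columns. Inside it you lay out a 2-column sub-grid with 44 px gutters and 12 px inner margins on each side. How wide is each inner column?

With no gutters, each column is 3052/14 = 218 px.
With no gutters, 5 columns span 5·218 = 1090 px.
Inner content = 1090 − 2·12 = 1066 px.
2d + 1·44 = 1066 → 2d = 1022 → d = 511 px.

511 px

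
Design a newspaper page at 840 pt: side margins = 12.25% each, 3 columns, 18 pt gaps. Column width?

199.4 pt

Margins: 12.25% × 840 = 102.9 pt each, so content = 840 − 205.8 = 634.2 pt.
3 columns + 2 gaps: 3c + 2·18 = 634.2.
3c = 634.2 − 36 = 598.2, so c = 199.4 pt.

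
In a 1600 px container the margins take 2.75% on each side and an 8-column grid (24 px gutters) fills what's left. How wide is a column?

1600 × (1 − 2·2.75%) = 1600 × 94.5% = 1512 px for the columns.
8 columns + 7 gutters: 8c + 7·24 = 1512.
8c = 1512 − 168 = 1344, so c = 168 px.

168 px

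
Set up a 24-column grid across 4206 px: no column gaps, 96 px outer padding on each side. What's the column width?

167.25 px

Subtract both margins: 4206 − 2·96 = 4014 px.
With no column gaps, each column is 4014/24 = 167.25 px.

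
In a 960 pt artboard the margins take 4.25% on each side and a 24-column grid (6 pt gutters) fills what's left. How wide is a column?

960 × (1 − 2·4.25%) = 960 × 91.5% = 878.4 pt for the columns.
24c + 23·6 = 878.4 → 24c = 740.4 → c = 30.85 pt.

30.85 pt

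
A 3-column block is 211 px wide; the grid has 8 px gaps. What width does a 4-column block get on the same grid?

284 px

Subtracting 2 gaps of 8 leaves 195 for 3 columns, so c = 65 px.
4 columns plus 3 gaps: 260 + 24 = 284 px.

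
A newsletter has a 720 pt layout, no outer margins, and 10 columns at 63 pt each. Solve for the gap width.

10 columns take 10·63 = 630 pt; remaining 90 splits into 9 gaps.
g = 90 / 9 = 10 pt.

10 pt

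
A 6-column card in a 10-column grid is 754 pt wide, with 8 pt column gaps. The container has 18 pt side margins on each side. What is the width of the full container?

1298 pt

Subtracting 5 column gaps of 8 leaves 714 for 6 columns, so c = 119 pt.
Total width: 2·18 + 10·119 + 9·8 = 1298 pt.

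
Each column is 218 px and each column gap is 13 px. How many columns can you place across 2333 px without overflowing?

k columns need k·218 + (k−1)·13 = k·231 − 13.
k·231 − 13 ≤ 2333 → k ≤ 2346 / 231 ≈ 10.16, so k = 10.

10 columns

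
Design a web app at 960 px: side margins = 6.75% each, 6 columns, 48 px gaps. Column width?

98.4 px

Each margin = 6.75% of 960 = 64.8 px; content = 960 − 2·64.8 = 830.4 px.
6 columns + 5 gaps: 6c + 5·48 = 830.4.
6c = 830.4 − 240 = 590.4, so c = 98.4 px.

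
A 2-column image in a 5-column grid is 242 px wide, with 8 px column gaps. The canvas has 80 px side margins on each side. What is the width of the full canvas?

777 px

2c + 1·8 = 242 → 2c = 234 → c = 117 px.
Canvas = 2·80 + 5·117 + 4·8 = 160 + 585 + 32 = 777 px.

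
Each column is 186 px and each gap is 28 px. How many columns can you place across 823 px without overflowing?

Each extra column adds 186 + 28 = 214 px.
(823 + 28) / 214 = 3.98, so 3 columns fit.

3 columns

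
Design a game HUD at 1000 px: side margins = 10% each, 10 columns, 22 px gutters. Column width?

60.2 px

Margins: 10% × 1000 = 100 px each, so content = 1000 − 200 = 800 px.
10c + 9·22 = 800 → 10c = 602 → c = 60.2 px.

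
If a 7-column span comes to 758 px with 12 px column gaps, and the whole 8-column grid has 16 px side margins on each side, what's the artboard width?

7 columns + 6 column gaps: 7c + 6·12 = 758.
7c = 758 − 72 = 686, so c = 98 px.
Adding margins, columns and gutters: 32 + 784 + 84 = 900 px.

900 px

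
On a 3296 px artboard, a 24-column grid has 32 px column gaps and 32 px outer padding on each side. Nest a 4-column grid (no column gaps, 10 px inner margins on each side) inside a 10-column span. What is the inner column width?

327 px

Take off 64 px of margins, leaving 3232 px.
Subtracting 23 column gaps of 32 leaves 2496 for 24 columns, so c = 104 px.
Span of 10: 10·104 + 9·32 = 1040 + 288 = 1328 px.
Inner content = 1328 − 2·10 = 1308 px.
4d = 1308 → d = 327 px.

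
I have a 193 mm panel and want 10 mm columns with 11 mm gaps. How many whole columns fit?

9 columns

Each extra column adds 10 + 11 = 21 mm.
(193 + 11) / 21 = 9.71, so 9 columns fit.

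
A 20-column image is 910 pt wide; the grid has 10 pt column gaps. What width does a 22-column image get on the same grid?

1002 pt

20 columns + 19 column gaps: 20c + 19·10 = 910.
20c = 910 − 190 = 720, so c = 36 pt.
22-column span = 22·36 + 21·10 = 1002 pt.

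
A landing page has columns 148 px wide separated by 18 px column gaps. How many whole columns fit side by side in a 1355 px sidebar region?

8 columns

Each extra column adds 148 + 18 = 166 px.
(1355 + 18) / 166 = 8.27, so 8 columns fit.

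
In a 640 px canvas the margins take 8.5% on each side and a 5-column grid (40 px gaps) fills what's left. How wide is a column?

74.24 px

Margins: 8.5% × 640 = 54.4 px each, so content = 640 − 108.8 = 531.2 px.
5c + 4·40 = 531.2 → 5c = 371.2 → c = 74.24 px.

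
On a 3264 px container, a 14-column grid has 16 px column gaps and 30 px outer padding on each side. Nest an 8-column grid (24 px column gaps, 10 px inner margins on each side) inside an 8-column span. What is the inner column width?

Take off 60 px of margins, leaving 3204 px.
3204 − 13·16 = 2996; ÷14 gives c = 214 px.
Span of 8: 8·214 + 7·16 = 1712 + 112 = 1824 px.
Inner content = 1824 − 2·10 = 1804 px.
8 columns + 7 column gaps: 8d + 7·24 = 1804.
8d = 1804 − 168 = 1636, so d = 204.5 px.

204.5 px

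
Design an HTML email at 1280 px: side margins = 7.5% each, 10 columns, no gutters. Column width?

108.8 px

1280 × (1 − 2·7.5%) = 1280 × 85% = 1088 px for the columns.
With no gutters, each column is 1088/10 = 108.8 px.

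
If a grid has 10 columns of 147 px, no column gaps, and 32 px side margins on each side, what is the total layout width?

1534 px

Summing: 64 + 1470 = 1534 px.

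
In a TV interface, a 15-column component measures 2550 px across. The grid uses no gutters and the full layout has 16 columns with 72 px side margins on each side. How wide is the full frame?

With no gutters, each column is 2550/15 = 170 px.
Summing: 144 + 2720 = 2864 px.

2864 px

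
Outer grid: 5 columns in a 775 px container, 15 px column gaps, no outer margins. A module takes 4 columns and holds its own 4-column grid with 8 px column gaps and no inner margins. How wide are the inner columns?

5 columns + 4 column gaps: 5c + 4·15 = 775.
5c = 775 − 60 = 715, so c = 143 px.
Span of 4: 4·143 + 3·15 = 572 + 45 = 617 px.
617 − 3·8 = 593; ÷4 gives d = 148.25 px.

148.25 px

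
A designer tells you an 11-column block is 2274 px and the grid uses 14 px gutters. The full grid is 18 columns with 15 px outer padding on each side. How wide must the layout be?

2274 − 10·14 = 2134; ÷11 gives c = 194 px.
Total width: 2·15 + 18·194 + 17·14 = 3760 px.

3760 px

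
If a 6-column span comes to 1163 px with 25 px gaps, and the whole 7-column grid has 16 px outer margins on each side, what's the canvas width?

1163 − 5·25 = 1038; ÷6 gives c = 173 px.
Canvas = 2·16 + 7·173 + 6·25 = 32 + 1211 + 150 = 1393 px.

1393 px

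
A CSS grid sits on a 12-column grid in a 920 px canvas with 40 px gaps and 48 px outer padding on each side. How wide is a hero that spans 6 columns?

Inside the margins: 920 − 96 = 824 px.
12 columns + 11 gaps: 12c + 11·40 = 824.
12c = 824 − 440 = 384, so c = 32 px.
6-column span = 6·32 + 5·40 = 392 px.

392 px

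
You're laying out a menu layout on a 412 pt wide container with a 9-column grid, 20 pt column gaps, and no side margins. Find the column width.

Subtracting 8 column gaps of 20 leaves 252 for 9 columns, so c = 28 pt.

28 pt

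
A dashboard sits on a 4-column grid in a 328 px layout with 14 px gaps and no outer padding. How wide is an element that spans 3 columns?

4 columns + 3 gaps: 4c + 3·14 = 328.
4c = 328 − 42 = 286, so c = 71.5 px.
3 columns plus 2 gaps: 214.5 + 28 = 242.5 px.

242.5 px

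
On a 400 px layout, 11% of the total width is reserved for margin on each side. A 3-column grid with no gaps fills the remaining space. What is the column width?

104 px

400 × (1 − 2·11%) = 400 × 78% = 312 px for the columns.
3c = 312 → c = 104 px.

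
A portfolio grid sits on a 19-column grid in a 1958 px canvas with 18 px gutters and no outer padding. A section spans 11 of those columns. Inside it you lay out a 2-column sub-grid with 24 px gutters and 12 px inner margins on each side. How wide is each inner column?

539 px

19 columns + 18 gutters: 19c + 18·18 = 1958.
19c = 1958 − 324 = 1634, so c = 86 px.
11-column span = 11·86 + 10·18 = 1126 px.
Inner content = 1126 − 2·12 = 1102 px.
1102 − 1·24 = 1078; ÷2 gives d = 539 px.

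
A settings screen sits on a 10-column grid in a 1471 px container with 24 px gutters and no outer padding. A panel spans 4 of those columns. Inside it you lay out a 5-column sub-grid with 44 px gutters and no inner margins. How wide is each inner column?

79.6 px

10 columns + 9 gutters: 10c + 9·24 = 1471.
10c = 1471 − 216 = 1255, so c = 125.5 px.
4-column span = 4·125.5 + 3·24 = 574 px.
5d + 4·44 = 574 → 5d = 398 → d = 79.6 px.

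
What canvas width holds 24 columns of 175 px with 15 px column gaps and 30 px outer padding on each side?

4605 px

Adding margins, columns and gutters: 60 + 4200 + 345 = 4605 px.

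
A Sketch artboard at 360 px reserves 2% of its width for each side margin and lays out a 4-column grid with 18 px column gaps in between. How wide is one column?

72.9 px

Each margin = 2% of 360 = 7.2 px; content = 360 − 2·7.2 = 345.6 px.
345.6 − 3·18 = 291.6; ÷4 gives c = 72.9 px.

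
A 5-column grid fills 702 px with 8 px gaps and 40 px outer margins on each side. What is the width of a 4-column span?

496 px

Content width = 702 − 2·40 = 622 px.
Subtracting 4 gaps of 8 leaves 590 for 5 columns, so c = 118 px.
Span of 4: 4·118 + 3·8 = 472 + 24 = 496 px.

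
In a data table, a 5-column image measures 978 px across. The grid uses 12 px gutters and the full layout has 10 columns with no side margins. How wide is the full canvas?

1968 px

978 − 4·12 = 930; ÷5 gives c = 186 px.
Canvas = 10·186 + 9·12 = 1860 + 108 = 1968 px.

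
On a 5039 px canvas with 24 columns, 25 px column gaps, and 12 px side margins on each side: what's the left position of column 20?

Take off 24 px of margins, leaving 5015 px.
24 columns + 23 column gaps: 24c + 23·25 = 5015.
24c = 5015 − 575 = 4440, so c = 185 px.
Before column 20: the margin + 19 columns + 19 column gaps.
Offset = 12 + 19·(185 + 25) = 12 + 3990 = 4002 px.

4002 px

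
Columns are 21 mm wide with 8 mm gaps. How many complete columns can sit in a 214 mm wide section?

k columns need k·21 + (k−1)·8 = k·29 − 8.
k·29 − 8 ≤ 214 → k ≤ 222 / 29 ≈ 7.66, so k = 7.

7 columns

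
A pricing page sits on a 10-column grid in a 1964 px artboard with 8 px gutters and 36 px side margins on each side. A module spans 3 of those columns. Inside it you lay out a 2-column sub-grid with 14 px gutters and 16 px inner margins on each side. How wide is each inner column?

258 px

Outer content = 1964 − 2·36 = 1892 px.
Subtracting 9 gutters of 8 leaves 1820 for 10 columns, so c = 182 px.
3-column span = 3·182 + 2·8 = 562 px.
Inner content = 562 − 2·16 = 530 px.
2 columns + 1 gutter: 2d + 1·14 = 530.
2d = 530 − 14 = 516, so d = 258 px.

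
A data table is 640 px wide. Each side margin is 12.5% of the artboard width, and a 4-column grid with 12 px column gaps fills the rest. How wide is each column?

640 × (1 − 2·12.5%) = 640 × 75% = 480 px for the columns.
4 columns + 3 column gaps: 4c + 3·12 = 480.
4c = 480 − 36 = 444, so c = 111 px.

111 px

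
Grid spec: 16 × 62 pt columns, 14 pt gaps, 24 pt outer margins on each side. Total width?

Adding margins, columns and gutters: 48 + 992 + 210 = 1250 pt.

1250 pt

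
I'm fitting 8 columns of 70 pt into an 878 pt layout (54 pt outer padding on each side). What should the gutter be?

30 pt

Take off 108 pt of margins, leaving 770 pt.
8 columns take 8·70 = 560 pt; remaining 210 splits into 7 gutters.
g = 210 / 7 = 30 pt.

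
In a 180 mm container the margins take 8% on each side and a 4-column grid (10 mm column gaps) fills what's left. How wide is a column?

Each margin = 8% of 180 = 14.4 mm; content = 180 − 2·14.4 = 151.2 mm.
Subtracting 3 column gaps of 10 leaves 121.2 for 4 columns, so c = 30.3 mm.

30.3 mm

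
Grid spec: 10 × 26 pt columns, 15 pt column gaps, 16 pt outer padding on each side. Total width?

Total width: 2·16 + 10·26 + 9·15 = 427 pt.

427 pt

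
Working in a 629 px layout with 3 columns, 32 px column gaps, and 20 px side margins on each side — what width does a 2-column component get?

Content width = 629 − 2·20 = 589 px.
Subtracting 2 column gaps of 32 leaves 525 for 3 columns, so c = 175 px.
Span of 2: 2·175 + 1·32 = 350 + 32 = 382 px.

382 px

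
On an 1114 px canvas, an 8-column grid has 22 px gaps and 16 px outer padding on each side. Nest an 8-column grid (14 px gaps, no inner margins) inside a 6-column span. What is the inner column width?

Take off 32 px of margins, leaving 1082 px.
1082 − 7·22 = 928; ÷8 gives c = 116 px.
6 columns plus 5 gaps: 696 + 110 = 806 px.
8 columns + 7 gaps: 8d + 7·14 = 806.
8d = 806 − 98 = 708, so d = 88.5 px.

88.5 px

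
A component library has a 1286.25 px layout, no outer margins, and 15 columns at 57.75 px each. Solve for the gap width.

30 px

15 columns take 15·57.75 = 866.25 px; remaining 420 splits into 14 gaps.
g = 420 / 14 = 30 px.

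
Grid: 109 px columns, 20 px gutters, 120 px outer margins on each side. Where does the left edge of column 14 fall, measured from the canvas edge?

Before column 14: the margin + 13 columns + 13 gutters.
Offset = 120 + 13·(109 + 20) = 120 + 1677 = 1797 px.

1797 px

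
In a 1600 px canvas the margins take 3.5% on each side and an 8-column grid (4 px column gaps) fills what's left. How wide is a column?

182.5 px

1600 × (1 − 2·3.5%) = 1600 × 93% = 1488 px for the columns.
Subtracting 7 column gaps of 4 leaves 1460 for 8 columns, so c = 182.5 px.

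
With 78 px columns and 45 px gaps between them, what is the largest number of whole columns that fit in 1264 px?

10 columns

Each extra column adds 78 + 45 = 123 px.
(1264 + 45) / 123 = 10.64, so 10 columns fit.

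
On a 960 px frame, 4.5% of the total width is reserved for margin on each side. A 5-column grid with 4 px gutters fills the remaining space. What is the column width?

171.52 px

Each margin = 4.5% of 960 = 43.2 px; content = 960 − 2·43.2 = 873.6 px.
5c + 4·4 = 873.6 → 5c = 857.6 → c = 171.52 px.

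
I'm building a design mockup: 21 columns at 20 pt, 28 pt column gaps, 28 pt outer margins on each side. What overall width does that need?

Total width: 2·28 + 21·20 + 20·28 = 1036 pt.

1036 pt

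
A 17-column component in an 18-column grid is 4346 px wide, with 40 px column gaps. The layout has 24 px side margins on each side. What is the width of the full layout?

4652 px

4346 − 16·40 = 3706; ÷17 gives c = 218 px.
Total width: 2·24 + 18·218 + 17·40 = 4652 px.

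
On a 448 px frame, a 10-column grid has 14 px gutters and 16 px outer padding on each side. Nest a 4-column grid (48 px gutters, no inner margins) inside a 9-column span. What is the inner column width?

57.25 px

Take off 32 px of margins, leaving 416 px.
10c + 9·14 = 416 → 10c = 290 → c = 29 px.
9 columns plus 8 gutters: 261 + 112 = 373 px.
4 columns + 3 gutters: 4d + 3·48 = 373.
4d = 373 − 144 = 229, so d = 57.25 px.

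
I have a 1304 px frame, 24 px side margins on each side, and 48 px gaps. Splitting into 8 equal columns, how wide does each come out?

Content width = 1304 − 2·24 = 1256 px.
1256 − 7·48 = 920; ÷8 gives c = 115 px.

115 px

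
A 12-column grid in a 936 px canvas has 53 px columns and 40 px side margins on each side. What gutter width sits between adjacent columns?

Content width = 936 − 2·40 = 856 px.
Columns use 636 px, leaving 220 px across 11 gutters = 20 px each.

20 px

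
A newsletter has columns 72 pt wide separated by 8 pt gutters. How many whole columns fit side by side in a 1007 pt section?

12 columns

12 columns: 12·72 + 11·8 = 952 pt ≤ 1007.
13 columns: 1032 pt > 1007. So 12.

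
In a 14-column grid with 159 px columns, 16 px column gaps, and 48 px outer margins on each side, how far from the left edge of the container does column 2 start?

Each column+gutter stride is 175 px; 1 of them past the 48 px margin is 48 + 175 = 223 px.

223 px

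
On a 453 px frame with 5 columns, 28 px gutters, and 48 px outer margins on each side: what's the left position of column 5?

356 px

Take off 96 px of margins, leaving 357 px.
Subtracting 4 gutters of 28 leaves 245 for 5 columns, so c = 49 px.
Before column 5: the margin + 4 columns + 4 gutters.
Offset = 48 + 4·(49 + 28) = 48 + 308 = 356 px.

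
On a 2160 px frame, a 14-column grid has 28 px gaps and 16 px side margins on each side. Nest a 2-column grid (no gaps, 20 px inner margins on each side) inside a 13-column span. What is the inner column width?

967 px

Inside the margins: 2160 − 32 = 2128 px.
Subtracting 13 gaps of 28 leaves 1764 for 14 columns, so c = 126 px.
13-column span = 13·126 + 12·28 = 1974 px.
Inner content = 1974 − 2·20 = 1934 px.
1934 / 2 = 967 px per column.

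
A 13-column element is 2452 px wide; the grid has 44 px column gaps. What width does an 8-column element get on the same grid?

2452 − 12·44 = 1924; ÷13 gives c = 148 px.
Span of 8: 8·148 + 7·44 = 1184 + 308 = 1492 px.

1492 px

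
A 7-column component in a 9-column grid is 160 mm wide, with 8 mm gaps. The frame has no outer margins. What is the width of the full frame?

208 mm

160 − 6·8 = 112; ÷7 gives c = 16 mm.
Frame = 9·16 + 8·8 = 144 + 64 = 208 mm.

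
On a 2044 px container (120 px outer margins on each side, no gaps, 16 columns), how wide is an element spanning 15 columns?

Take off 240 px of margins, leaving 1804 px.
With no gaps, each column is 1804/16 = 112.75 px.
15-column span = 15·112.75 = 1691.25 px.

1691.25 px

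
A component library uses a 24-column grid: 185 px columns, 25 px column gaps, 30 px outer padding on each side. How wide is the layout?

Total width: 2·30 + 24·185 + 23·25 = 5075 px.

5075 px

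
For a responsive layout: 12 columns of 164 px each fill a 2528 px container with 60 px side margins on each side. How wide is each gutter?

Inside the margins: 2528 − 120 = 2408 px.
12 columns take 12·164 = 1968 px; remaining 440 splits into 11 gutters.
g = 440 / 11 = 40 px.

40 px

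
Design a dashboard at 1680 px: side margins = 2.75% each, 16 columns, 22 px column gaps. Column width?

Each margin = 2.75% of 1680 = 46.2 px; content = 1680 − 2·46.2 = 1587.6 px.
16c + 15·22 = 1587.6 → 16c = 1257.6 → c = 78.6 px.

78.6 px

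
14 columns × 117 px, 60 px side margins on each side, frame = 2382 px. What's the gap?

48 px

Inside the margins: 2382 − 120 = 2262 px.
14·117 + 13g = 2262 → 13g = 624 → g = 48 px.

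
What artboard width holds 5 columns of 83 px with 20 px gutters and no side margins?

495 px

Artboard = 5·83 + 4·20 = 415 + 80 = 495 px.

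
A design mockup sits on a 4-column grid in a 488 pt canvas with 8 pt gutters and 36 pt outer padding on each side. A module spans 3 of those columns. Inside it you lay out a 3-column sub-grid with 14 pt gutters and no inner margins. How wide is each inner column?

Outer content = 488 − 2·36 = 416 pt.
4c + 3·8 = 416 → 4c = 392 → c = 98 pt.
3 columns plus 2 gutters: 294 + 16 = 310 pt.
3 columns + 2 gutters: 3d + 2·14 = 310.
3d = 310 − 28 = 282, so d = 94 pt.

94 pt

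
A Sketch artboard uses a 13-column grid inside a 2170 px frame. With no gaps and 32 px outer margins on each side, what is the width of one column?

Subtract both margins: 2170 − 2·32 = 2106 px.
2106 / 13 = 162 px per column.

162 px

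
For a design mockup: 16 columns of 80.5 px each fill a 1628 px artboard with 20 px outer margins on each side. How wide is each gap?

20 px

Content width = 1628 − 2·20 = 1588 px.
16·80.5 + 15g = 1588 → 15g = 300 → g = 20 px.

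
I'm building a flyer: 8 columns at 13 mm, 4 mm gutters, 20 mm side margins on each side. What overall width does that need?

172 mm

Adding margins, columns and gutters: 40 + 104 + 28 = 172 mm.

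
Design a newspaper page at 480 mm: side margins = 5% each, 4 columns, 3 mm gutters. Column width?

Each margin = 5% of 480 = 24 mm; content = 480 − 2·24 = 432 mm.
4 columns + 3 gutters: 4c + 3·3 = 432.
4c = 432 − 9 = 423, so c = 105.75 mm.

105.75 mm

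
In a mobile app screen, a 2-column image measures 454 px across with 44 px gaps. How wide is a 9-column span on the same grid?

Subtracting 1 gap of 44 leaves 410 for 2 columns, so c = 205 px.
9 columns plus 8 gaps: 1845 + 352 = 2197 px.

2197 px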